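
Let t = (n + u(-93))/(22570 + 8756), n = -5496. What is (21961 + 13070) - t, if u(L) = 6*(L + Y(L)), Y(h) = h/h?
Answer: 182897859/5221 ≈ 35031.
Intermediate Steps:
Y(h) = 1
u(L) = 6 + 6*L (u(L) = 6*(L + 1) = 6*(1 + L) = 6 + 6*L)
t = -1008/5221 (t = (-5496 + (6 + 6*(-93)))/(22570 + 8756) = (-5496 + (6 - 558))/31326 = (-5496 - 552)*(1/31326) = -6048*1/31326 = -1008/5221 ≈ -0.19307)
(21961 + 13070) - t = (21961 + 13070) - 1*(-1008/5221) = 35031 + 1008/5221 = 182897859/5221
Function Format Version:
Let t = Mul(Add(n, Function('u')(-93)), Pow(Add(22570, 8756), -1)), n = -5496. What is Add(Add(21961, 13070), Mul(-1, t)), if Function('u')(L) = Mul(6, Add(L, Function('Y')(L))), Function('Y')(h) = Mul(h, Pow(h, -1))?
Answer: Rational(182897859, 5221) ≈ 35031.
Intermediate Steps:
Function('Y')(h) = 1
Function('u')(L) = Add(6, Mul(6, L)) (Function('u')(L) = Mul(6, Add(L, 1)) = Mul(6, Add(1, L)) = Add(6, Mul(6, L)))
t = Rational(-1008, 5221) (t = Mul(Add(-5496, Add(6, Mul(6, -93))), Pow(Add(22570, 8756), -1)) = Mul(Add(-5496, Add(6, -558)), Pow(31326, -1)) = Mul(Add(-5496, -552), Rational(1, 31326)) = Mul(-6048, Rational(1, 31326)) = Rational(-1008, 5221) ≈ -0.19307)
Add(Add(21961, 13070), Mul(-1, t)) = Add(Add(21961, 13070), Mul(-1, Rational(-1008, 5221))) = Add(35031, Rational(1008, 5221)) = Rational(182897859, 5221)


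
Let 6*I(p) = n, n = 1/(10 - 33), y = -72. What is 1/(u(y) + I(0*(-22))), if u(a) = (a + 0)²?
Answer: 138/715391 ≈ 0.00019290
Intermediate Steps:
u(a) = a²
n = -1/23 (n = 1/(-23) = -1/23 ≈ -0.043478)
I(p) = -1/138 (I(p) = (⅙)*(-1/23) = -1/138)
1/(u(y) + I(0*(-22))) = 1/((-72)² - 1/138) = 1/(5184 - 1/138) = 1/(715391/138) = 138/715391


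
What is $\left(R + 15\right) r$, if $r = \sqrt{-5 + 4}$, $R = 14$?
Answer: $29 i \approx 29.0 i$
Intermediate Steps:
$r = i$ ($r = \sqrt{-1} = i \approx 1.0 i$)
$\left(R + 15\right) r = \left(14 + 15\right) i = 29 i$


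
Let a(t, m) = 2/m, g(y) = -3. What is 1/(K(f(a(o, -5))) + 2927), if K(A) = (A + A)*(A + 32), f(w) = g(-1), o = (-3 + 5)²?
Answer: 1/2753 ≈ 0.00036324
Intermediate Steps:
o = 4 (o = 2² = 4)
f(w) = -3
K(A) = 2*A*(32 + A) (K(A) = (2*A)*(32 + A) = 2*A*(32 + A))
1/(K(f(a(o, -5))) + 2927) = 1/(2*(-3)*(32 - 3) + 2927) = 1/(2*(-3)*29 + 2927) = 1/(-174 + 2927) = 1/2753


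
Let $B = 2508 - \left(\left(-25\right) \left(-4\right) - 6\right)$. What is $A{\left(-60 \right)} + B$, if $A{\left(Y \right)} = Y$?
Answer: $2354$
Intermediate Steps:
$B = 2414$ ($B = 2508 - \left(100 - 6\right) = 2508 - 94 = 2414$)
$A{\left(-60 \right)} + B = -60 + 2414 = 2354$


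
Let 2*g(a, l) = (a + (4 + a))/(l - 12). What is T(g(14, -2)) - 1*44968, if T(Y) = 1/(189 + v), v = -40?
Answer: -6700231/149 ≈ -44968.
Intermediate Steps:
g(a, l) = (4 + 2*a)/(2*(-12 + l)) (g(a, l) = ((a + (4 + a))/(l - 12))/2 = ((4 + 2*a)/(-12 + l))/2 = (4 + 2*a)/(2*(-12 + l)))
T(Y) = 1/149 (T(Y) = 1/(189 - 40) = 1/149)
T(g(14, -2)) - 1*44968 = 1/149 - 1*44968 = 1/149 - 44968 = -6700231/149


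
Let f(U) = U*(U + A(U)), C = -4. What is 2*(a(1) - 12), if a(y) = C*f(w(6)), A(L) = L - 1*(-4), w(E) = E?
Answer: -792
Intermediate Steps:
A(L) = 4 + L (A(L) = L + 4 = 4 + L)
f(U) = U*(4 + 2*U) (f(U) = U*(U + (4 + U)) = U*(4 + 2*U))
a(y) = -384 (a(y) = -8*6*(2 + 6) = -8*6*8 = -4*96 = -384)
2*(a(1) - 12) = 2*(-384 - 12) = 2*(-396) = -792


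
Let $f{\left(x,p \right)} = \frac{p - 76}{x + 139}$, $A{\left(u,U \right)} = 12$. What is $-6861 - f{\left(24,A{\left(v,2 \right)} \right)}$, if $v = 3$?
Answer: $- \frac{1118279}{163} \approx -6860.6$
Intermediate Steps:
$f{\left(x,p \right)} = \frac{-76 + p}{139 + x}$
$-6861 - f{\left(24,A{\left(v,2 \right)} \right)} = -6861 - \frac{-76 + 12}{139 + 24} = -6861 - \frac{1}{163} \left(-64\right) = -6861 - - \frac{64}{163} = -6861 + \frac{64}{163} = - \frac{1118279}{163}$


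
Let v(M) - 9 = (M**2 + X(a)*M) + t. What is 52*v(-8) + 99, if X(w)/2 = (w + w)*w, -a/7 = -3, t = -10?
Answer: -730449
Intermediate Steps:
a = 21 (a = -7*(-3) = 21)
X(w) = 4*w**2 (X(w) = 2*((w + w)*w) = 2*((2*w)*w) = 2*(2*w**2) = 4*w**2)
v(M) = -1 + M**2 + 1764*M (v(M) = 9 + ((M**2 + (4*21**2)*M) - 10) = 9 + ((M**2 + (4*441)*M) - 10) = 9 + ((M**2 + 1764*M) - 10) = 9 + (-10 + M**2 + 1764*M) = -1 + M**2 + 1764*M)
52*v(-8) + 99 = 52*(-1 + (-8)**2 + 1764*(-8)) + 99 = 52*(-1 + 64 - 14112) + 99 = 52*(-14049) + 99 = -730548 + 99 = -730449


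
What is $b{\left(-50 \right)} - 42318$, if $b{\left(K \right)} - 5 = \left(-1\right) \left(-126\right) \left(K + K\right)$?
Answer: $-54913$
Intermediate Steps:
$b{\left(K \right)} = 5 + 252 K$ ($b{\left(K \right)} = 5 + \left(-1\right) \left(-126\right) \left(K + K\right) = 5 + 126 \cdot 2 K = 5 + 252 K$)
$b{\left(-50 \right)} - 42318 = \left(5 + 252 \left(-50\right)\right) - 42318 = \left(5 - 12600\right) - 42318 = -12595 - 42318 = -54913$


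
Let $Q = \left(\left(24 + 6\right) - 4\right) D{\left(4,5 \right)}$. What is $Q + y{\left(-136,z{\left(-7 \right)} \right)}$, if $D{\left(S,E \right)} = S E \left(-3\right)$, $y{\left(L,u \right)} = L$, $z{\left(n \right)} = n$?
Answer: $-1696$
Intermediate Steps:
$D{\left(S,E \right)} = - 3 E S$ ($D{\left(S,E \right)} = E S \left(-3\right) = - 3 E S$)
$Q = -1560$ ($Q = \left(\left(24 + 6\right) - 4\right) \left(\left(-3\right) 5 \cdot 4\right) = \left(30 - 4\right) \left(-60\right) = 26 \left(-60\right) = -1560$)
$Q + y{\left(-136,z{\left(-7 \right)} \right)} = -1560 - 136 = -1696$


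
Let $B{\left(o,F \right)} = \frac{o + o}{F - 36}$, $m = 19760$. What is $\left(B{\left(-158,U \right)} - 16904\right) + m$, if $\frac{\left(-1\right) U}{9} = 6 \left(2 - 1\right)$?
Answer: $\frac{128678}{45} \approx 2859.5$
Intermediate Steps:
$U = -54$ ($U = - 9 \cdot 6 \left(2 - 1\right) = - 9 \cdot 6 \cdot 1 = \left(-9\right) 6 = -54$)
$B{\left(o,F \right)} = \frac{2 o}{-36 + F}$
$\left(B{\left(-158,U \right)} - 16904\right) + m = \left(2 \left(-158\right) \frac{1}{-36 - 54} - 16904\right) + 19760 = \left(2 \left(-158\right) \frac{1}{-90} - 16904\right) + 19760 = \left(2 \left(-158\right) \left(- \frac{1}{90}\right) - 16904\right) + 19760 = \left(\frac{158}{45} - 16904\right) + 19760 = - \frac{760522}{45} + 19760 = \frac{128678}{45}$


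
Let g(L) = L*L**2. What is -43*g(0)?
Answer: 0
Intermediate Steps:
g(L) = L**3
-43*g(0) = -43*0**3 = -43*0 = 0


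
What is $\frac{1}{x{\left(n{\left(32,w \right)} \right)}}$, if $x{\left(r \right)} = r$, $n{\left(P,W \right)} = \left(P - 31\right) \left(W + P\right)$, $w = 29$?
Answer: $\frac{1}{61} \approx 0.016393$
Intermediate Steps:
$n{\left(P,W \right)} = \left(-31 + P\right) \left(P + W\right)$
$\frac{1}{x{\left(n{\left(32,w \right)} \right)}} = \frac{1}{32^{2} - 992 - 899 + 32 \cdot 29} = \frac{1}{1024 - 992 - 899 + 928} = \frac{1}{61}$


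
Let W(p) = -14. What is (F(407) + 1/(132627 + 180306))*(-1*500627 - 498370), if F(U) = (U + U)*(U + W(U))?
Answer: -33335828116918433/104311 ≈ -3.1958e+11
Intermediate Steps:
F(U) = 2*U*(-14 + U) (F(U) = (U + U)*(U - 14) = (2*U)*(-14 + U) = 2*U*(-14 + U))
(F(407) + 1/(132627 + 180306))*(-1*500627 - 498370) = (2*407*(-14 + 407) + 1/(132627 + 180306))*(-1*500627 - 498370) = (2*407*393 + 1/312933)*(-500627 - 498370) = (319902 + 1/312933)*(-998997) = (100107892567/312933)*(-998997) = -33335828116918433/104311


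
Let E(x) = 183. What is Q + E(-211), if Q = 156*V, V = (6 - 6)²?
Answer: 183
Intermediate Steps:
V = 0 (V = 0² = 0)
Q = 0 (Q = 156*0 = 0)
Q + E(-211) = 0 + 183 = 183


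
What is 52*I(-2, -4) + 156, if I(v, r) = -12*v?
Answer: 1404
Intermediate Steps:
52*I(-2, -4) + 156 = 52*(-12*(-2)) + 156 = 52*24 + 156 = 1248 + 156 = 1404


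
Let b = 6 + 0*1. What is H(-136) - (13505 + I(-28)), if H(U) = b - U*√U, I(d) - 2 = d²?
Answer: -14285 + 272*I*√34 ≈ -14285.0 + 1586.0*I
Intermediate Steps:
b = 6 (b = 6 + 0 = 6)
I(d) = 2 + d²
H(U) = 6 - U^(3/2) (H(U) = 6 - U*√U = 6 - U^(3/2))
H(-136) - (13505 + I(-28)) = (6 - (-136)^(3/2)) - (13505 + (2 + (-28)²)) = (6 - (-272)*I*√34) - (13505 + (2 + 784)) = (6 + 272*I*√34) - (13505 + 786) = (6 + 272*I*√34) - 1*14291 = (6 + 272*I*√34) - 14291 = -14285 + 272*I*√34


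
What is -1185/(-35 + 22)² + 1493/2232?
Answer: -2392603/377208 ≈ -6.3429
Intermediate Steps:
-1185/(-35 + 22)² + 1493/2232 = -1185/((-13)²) + 1493*(1/2232) = -1185/169 + 1493/2232 = -2392603/377208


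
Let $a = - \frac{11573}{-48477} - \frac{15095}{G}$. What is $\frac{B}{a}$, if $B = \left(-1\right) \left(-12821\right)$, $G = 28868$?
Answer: $- \frac{17942143775556}{397670951} \approx -45118.0$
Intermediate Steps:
$B = 12821$
$a = - \frac{397670951}{1399434036}$ ($a = - \frac{11573}{-48477} - \frac{15095}{28868} = \left(-11573\right) \left(- \frac{1}{48477}\right) - \frac{15095}{28868} = \frac{11573}{48477} - \frac{15095}{28868} = - \frac{397670951}{1399434036} \approx -0.28417$)
$\frac{B}{a} = \frac{12821}{- \frac{397670951}{1399434036}} = 12821 \left(- \frac{1399434036}{397670951}\right) = - \frac{17942143775556}{397670951}$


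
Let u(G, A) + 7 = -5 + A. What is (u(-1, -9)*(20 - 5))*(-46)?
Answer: 14490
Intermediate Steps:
u(G, A) = -12 + A (u(G, A) = -7 + (-5 + A) = -12 + A)
(u(-1, -9)*(20 - 5))*(-46) = ((-12 - 9)*(20 - 5))*(-46) = -21*15*(-46) = -315*(-46) = 14490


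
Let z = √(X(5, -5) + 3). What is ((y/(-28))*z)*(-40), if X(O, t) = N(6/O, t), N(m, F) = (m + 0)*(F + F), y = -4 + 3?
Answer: -30*I/7 ≈ -4.2857*I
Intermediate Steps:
y = -1
N(m, F) = 2*F*m (N(m, F) = m*(2*F) = 2*F*m)
X(O, t) = 12*t/O (X(O, t) = 2*t*(6/O) = 12*t/O)
z = 3*I (z = √(12*(-5)/5 + 3) = √(12*(-5)*(⅕) + 3) = √(-12 + 3) = √(-9) = 3*I ≈ 3.0*I)
((y/(-28))*z)*(-40) = ((-1/(-28))*(3*I))*(-40) = ((-1*(-1/28))*(3*I))*(-40) = ((3*I)/28)*(-40) = (3*I/28)*(-40) = -30*I/7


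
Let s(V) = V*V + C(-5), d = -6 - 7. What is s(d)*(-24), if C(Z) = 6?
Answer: -4200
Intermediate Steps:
d = -13
s(V) = 6 + V**2 (s(V) = V*V + 6 = V**2 + 6 = 6 + V**2)
s(d)*(-24) = (6 + (-13)**2)*(-24) = (6 + 169)*(-24) = 175*(-24) = -4200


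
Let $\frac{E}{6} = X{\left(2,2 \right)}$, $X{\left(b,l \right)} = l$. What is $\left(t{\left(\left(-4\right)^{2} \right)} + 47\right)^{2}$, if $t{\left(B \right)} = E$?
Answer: $3481$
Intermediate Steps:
$E = 12$ ($E = 6 \cdot 2 = 12$)
$t{\left(B \right)} = 12$
$\left(t{\left(\left(-4\right)^{2} \right)} + 47\right)^{2} = \left(12 + 47\right)^{2} = 59^{2} = 3481$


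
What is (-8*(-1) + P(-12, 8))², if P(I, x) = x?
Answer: 256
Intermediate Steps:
(-8*(-1) + P(-12, 8))² = (-8*(-1) + 8)² = (8 + 8)² = 16² = 256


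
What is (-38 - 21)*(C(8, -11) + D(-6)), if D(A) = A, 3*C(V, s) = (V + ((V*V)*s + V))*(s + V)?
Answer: -40238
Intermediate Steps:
C(V, s) = (V + s)*(2*V + s*V²)/3 (C(V, s) = ((V + ((V*V)*s + V))*(s + V))/3 = ((V + (V²*s + V))*(V + s))/3 = ((V + (s*V² + V))*(V + s))/3 = ((V + (V + s*V²))*(V + s))/3 = ((2*V + s*V²)*(V + s))/3 = ((V + s)*(2*V + s*V²))/3 = (V + s)*(2*V + s*V²)/3)
(-38 - 21)*(C(8, -11) + D(-6)) = (-38 - 21)*((⅓)*8*(2*8 + 2*(-11) + 8*(-11)² - 11*8²) - 6) = -59*((⅓)*8*(16 - 22 + 8*121 - 11*64) - 6) = -59*((⅓)*8*(16 - 22 + 968 - 704) - 6) = -59*((⅓)*8*258 - 6) = -59*(688 - 6) = -59*682 = -40238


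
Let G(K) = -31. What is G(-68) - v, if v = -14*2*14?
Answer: 361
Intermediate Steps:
v = -392 (v = -28*14 = -392)
G(-68) - v = -31 - 1*(-392) = -31 + 392 = 361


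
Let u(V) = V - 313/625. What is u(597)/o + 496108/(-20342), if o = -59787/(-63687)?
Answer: 850636908938/1392155625 ≈ 611.02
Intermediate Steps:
o = 1533/1633 (o = -59787*(-1/63687) = 1533/1633 ≈ 0.93876)
u(V) = -313/625 + V (u(V) = V - 313*1/625 = V - 313/625 = -313/625 + V)
u(597)/o + 496108/(-20342) = (-313/625 + 597)/(1533/1633) + 496108/(-20342) = (372812/625)*(1633/1533) + 496108*(-1/20342) = 608801996/958125 - 248054/10171 = 850636908938/1392155625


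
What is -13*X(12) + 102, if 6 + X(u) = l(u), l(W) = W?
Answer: 24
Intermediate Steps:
X(u) = -6 + u
-13*X(12) + 102 = -13*(-6 + 12) + 102 = -13*6 + 102 = -78 + 102 = 24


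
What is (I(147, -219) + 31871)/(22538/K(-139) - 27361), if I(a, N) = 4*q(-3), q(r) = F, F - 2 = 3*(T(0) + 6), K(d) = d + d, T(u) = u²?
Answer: -4441189/3814448 ≈ -1.1643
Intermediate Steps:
K(d) = 2*d
F = 20 (F = 2 + 3*(0² + 6) = 2 + 3*(0 + 6) = 2 + 3*6 = 2 + 18 = 20)
q(r) = 20
I(a, N) = 80 (I(a, N) = 4*20 = 80)
(I(147, -219) + 31871)/(22538/K(-139) - 27361) = (80 + 31871)/(22538/((2*(-139))) - 27361) = 31951/(22538/(-278) - 27361) = 31951/(22538*(-1/278) - 27361) = 31951/(-11269/139 - 27361) = 31951/(-3814448/139) = 31951*(-139/3814448) = -4441189/3814448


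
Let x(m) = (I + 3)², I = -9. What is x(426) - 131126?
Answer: -131090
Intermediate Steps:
x(m) = 36 (x(m) = (-9 + 3)² = (-6)² = 36)
x(426) - 131126 = 36 - 131126 = -131090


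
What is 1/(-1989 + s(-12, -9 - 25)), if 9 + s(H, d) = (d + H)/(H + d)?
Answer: -1/1997 ≈ -0.00050075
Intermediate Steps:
s(H, d) = -8 (s(H, d) = -9 + (d + H)/(H + d) = -9 + (H + d)/(H + d) = -9 + 1 = -8)
1/(-1989 + s(-12, -9 - 25)) = 1/(-1989 - 8) = 1/(-1997) = -1/1997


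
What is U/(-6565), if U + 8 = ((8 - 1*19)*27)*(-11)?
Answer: -3259/6565 ≈ -0.49642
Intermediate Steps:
U = 3259 (U = -8 + ((8 - 1*19)*27)*(-11) = -8 + ((8 - 19)*27)*(-11) = -8 - 11*27*(-11) = -8 - 297*(-11) = -8 + 3267 = 3259)
U/(-6565) = 3259/(-6565) = 3259*(-1/6565) = -3259/6565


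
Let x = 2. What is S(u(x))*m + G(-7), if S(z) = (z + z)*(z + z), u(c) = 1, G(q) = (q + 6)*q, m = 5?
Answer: 27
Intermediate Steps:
G(q) = q*(6 + q) (G(q) = (6 + q)*q = q*(6 + q))
S(z) = 4*z² (S(z) = (2*z)*(2*z) = 4*z²)
S(u(x))*m + G(-7) = (4*1²)*5 - 7*(6 - 7) = (4*1)*5 - 7*(-1) = 4*5 + 7 = 20 + 7 = 27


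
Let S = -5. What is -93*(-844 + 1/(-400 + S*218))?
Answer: 116953173/1490 ≈ 78492.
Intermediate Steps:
-93*(-844 + 1/(-400 + S*218)) = -93*(-844 + 1/(-400 - 5*218)) = -93*(-844 + 1/(-400 - 1090)) = -93*(-844 + 1/(-1490)) = -93*(-844 - 1/1490) = -93*(-1257561/1490) = 116953173/1490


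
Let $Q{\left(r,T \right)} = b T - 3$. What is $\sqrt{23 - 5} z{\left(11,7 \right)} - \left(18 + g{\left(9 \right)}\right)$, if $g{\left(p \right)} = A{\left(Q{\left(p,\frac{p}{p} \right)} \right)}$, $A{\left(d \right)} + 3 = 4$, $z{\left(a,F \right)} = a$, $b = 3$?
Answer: $-19 + 33 \sqrt{2} \approx 27.669$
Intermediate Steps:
$Q{\left(r,T \right)} = -3 + 3 T$ ($Q{\left(r,T \right)} = 3 T - 3 = -3 + 3 T$)
$A{\left(d \right)} = 1$ ($A{\left(d \right)} = -3 + 4 = 1$)
$g{\left(p \right)} = 1$
$\sqrt{23 - 5} z{\left(11,7 \right)} - \left(18 + g{\left(9 \right)}\right) = \sqrt{23 - 5} \cdot 11 - 19 = \sqrt{18} \cdot 11 - 19 = 3 \sqrt{2} \cdot 11 - 19 = 33 \sqrt{2} - 19 = -19 + 33 \sqrt{2}$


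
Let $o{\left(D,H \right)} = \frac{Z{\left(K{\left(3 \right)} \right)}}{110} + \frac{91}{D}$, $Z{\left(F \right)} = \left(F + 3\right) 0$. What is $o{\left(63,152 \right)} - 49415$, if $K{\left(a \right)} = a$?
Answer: $- \frac{444722}{9} \approx -49414.0$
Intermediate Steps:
$Z{\left(F \right)} = 0$ ($Z{\left(F \right)} = \left(3 + F\right) 0 = 0$)
$o{\left(D,H \right)} = \frac{91}{D}$ ($o{\left(D,H \right)} = \frac{0}{110} + \frac{91}{D} = 0 \cdot \frac{1}{110} + \frac{91}{D} = 0 + \frac{91}{D} = \frac{91}{D}$)
$o{\left(63,152 \right)} - 49415 = \frac{91}{63} - 49415 = 91 \cdot \frac{1}{63} - 49415 = \frac{13}{9} - 49415 = - \frac{444722}{9}$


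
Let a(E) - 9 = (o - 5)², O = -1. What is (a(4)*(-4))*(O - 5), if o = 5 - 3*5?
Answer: 5616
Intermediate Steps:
o = -10 (o = 5 - 15 = -10)
a(E) = 234 (a(E) = 9 + (-10 - 5)² = 9 + (-15)² = 9 + 225 = 234)
(a(4)*(-4))*(O - 5) = (234*(-4))*(-1 - 5) = -936*(-6) = 5616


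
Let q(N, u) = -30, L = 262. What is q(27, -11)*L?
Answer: -7860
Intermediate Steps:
q(27, -11)*L = -30*262 = -7860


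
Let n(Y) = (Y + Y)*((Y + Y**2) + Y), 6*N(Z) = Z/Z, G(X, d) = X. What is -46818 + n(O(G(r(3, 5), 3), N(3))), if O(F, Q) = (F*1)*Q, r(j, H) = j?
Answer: -187267/4 ≈ -46817.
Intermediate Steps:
N(Z) = 1/6 (N(Z) = (Z/Z)/6 = (1/6)*1 = 1/6)
O(F, Q) = F*Q
n(Y) = 2*Y*(Y**2 + 2*Y) (n(Y) = (2*Y)*(Y**2 + 2*Y) = 2*Y*(Y**2 + 2*Y))
-46818 + n(O(G(r(3, 5), 3), N(3))) = -46818 + 2*(3*(1/6))**2*(2 + 3*(1/6)) = -46818 + 2*(1/2)**2*(2 + 1/2) = -46818 + 2*(1/4)*(5/2) = -46818 + 5/4 = -187267/4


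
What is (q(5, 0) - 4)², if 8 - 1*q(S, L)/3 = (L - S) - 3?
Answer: 1936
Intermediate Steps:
q(S, L) = 33 - 3*L + 3*S (q(S, L) = 24 - 3*((L - S) - 3) = 24 - 3*(-3 + L - S) = 24 + (9 - 3*L + 3*S) = 33 - 3*L + 3*S)
(q(5, 0) - 4)² = ((33 - 3*0 + 3*5) - 4)² = ((33 + 0 + 15) - 4)² = (48 - 4)² = 44² = 1936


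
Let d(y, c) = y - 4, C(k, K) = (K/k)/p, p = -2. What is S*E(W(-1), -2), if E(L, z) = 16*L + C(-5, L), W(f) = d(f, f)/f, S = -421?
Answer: -67781/2 ≈ -33891.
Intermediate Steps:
C(k, K) = -K/(2*k) (C(k, K) = (K/k)/(-2) = (K/k)*(-1/2) = -K/(2*k))
d(y, c) = -4 + y
W(f) = (-4 + f)/f
E(L, z) = 161*L/10 (E(L, z) = 16*L - 1/2*L/(-5) = 16*L - 1/2*L*(-1/5) = 16*L + L/10 = 161*L/10)
S*E(W(-1), -2) = -67781*(-4 - 1)/(-1)/10 = -67781*(-1*(-5))/10 = -67781*5/10 = -421*161/2 = -67781/2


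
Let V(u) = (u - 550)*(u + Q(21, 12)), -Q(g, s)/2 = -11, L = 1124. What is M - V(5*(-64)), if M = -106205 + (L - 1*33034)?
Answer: -397375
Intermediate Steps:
Q(g, s) = 22 (Q(g, s) = -2*(-11) = 22)
V(u) = (-550 + u)*(22 + u) (V(u) = (u - 550)*(u + 22) = (-550 + u)*(22 + u))
M = -138115 (M = -106205 + (1124 - 1*33034) = -106205 + (1124 - 33034) = -106205 - 31910 = -138115)
M - V(5*(-64)) = -138115 - (-12100 + (5*(-64))² - 2640*(-64)) = -138115 - (-12100 + (-320)² - 528*(-320)) = -138115 - (-12100 + 102400 + 168960) = -138115 - 1*259260 = -138115 - 259260 = -397375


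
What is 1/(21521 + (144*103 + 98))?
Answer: 1/36451 ≈ 2.7434e-5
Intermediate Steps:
1/(21521 + (144*103 + 98)) = 1/(21521 + (14832 + 98)) = 1/(21521 + 14930) = 1/36451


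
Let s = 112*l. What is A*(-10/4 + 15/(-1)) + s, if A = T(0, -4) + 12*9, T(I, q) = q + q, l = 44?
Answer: 3178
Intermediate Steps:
T(I, q) = 2*q
s = 4928 (s = 112*44 = 4928)
A = 100 (A = 2*(-4) + 12*9 = -8 + 108 = 100)
A*(-10/4 + 15/(-1)) + s = 100*(-10/4 + 15/(-1)) + 4928 = 100*(-10*¼ + 15*(-1)) + 4928 = 100*(-5/2 - 15) + 4928 = 100*(-35/2) + 4928 = -1750 + 4928 = 3178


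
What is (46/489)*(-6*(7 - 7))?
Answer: 0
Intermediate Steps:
(46/489)*(-6*(7 - 7)) = (46*(1/489))*(-6*0) = (46/489)*0 = 0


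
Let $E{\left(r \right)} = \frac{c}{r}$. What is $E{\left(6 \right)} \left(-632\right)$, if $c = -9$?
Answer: $948$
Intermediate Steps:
$E{\left(r \right)} = - \frac{9}{r}$
$E{\left(6 \right)} \left(-632\right) = - \frac{9}{6} \left(-632\right) = \left(-9\right) \frac{1}{6} \left(-632\right) = \left(- \frac{3}{2}\right) \left(-632\right) = 948$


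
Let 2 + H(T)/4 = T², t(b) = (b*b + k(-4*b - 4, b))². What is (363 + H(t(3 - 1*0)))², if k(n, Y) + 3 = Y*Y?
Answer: 41150151025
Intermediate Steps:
k(n, Y) = -3 + Y² (k(n, Y) = -3 + Y*Y = -3 + Y²)
t(b) = (-3 + 2*b²)² (t(b) = (b*b + (-3 + b²))² = (b² + (-3 + b²))² = (-3 + 2*b²)²)
H(T) = -8 + 4*T²
(363 + H(t(3 - 1*0)))² = (363 + (-8 + 4*((-3 + 2*(3 - 1*0)²)²)²))² = (363 + (-8 + 4*((-3 + 2*(3 + 0)²)²)²))² = (363 + (-8 + 4*((-3 + 2*3²)²)²))² = (363 + (-8 + 4*((-3 + 2*9)²)²))² = (363 + (-8 + 4*((-3 + 18)²)²))² = (363 + (-8 + 4*(15²)²))² = (363 + (-8 + 4*225²))² = (363 + (-8 + 4*50625))² = (363 + (-8 + 202500))² = (363 + 202492)² = 202855² = 41150151025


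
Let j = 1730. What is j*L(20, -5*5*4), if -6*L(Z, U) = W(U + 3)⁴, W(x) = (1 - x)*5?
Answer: -49865528650000/3 ≈ -1.6622e+13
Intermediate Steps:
W(x) = 5 - 5*x
L(Z, U) = -(-10 - 5*U)⁴/6 (L(Z, U) = -(5 - 5*(U + 3))⁴/6 = -(5 - 5*(3 + U))⁴/6 = -(5 + (-15 - 5*U))⁴/6 = -(-10 - 5*U)⁴/6)
j*L(20, -5*5*4) = 1730*(-625*(2 - 5*5*4)⁴/6) = 1730*(-625*(2 - 25*4)⁴/6) = 1730*(-625*(2 - 100)⁴/6) = 1730*(-625/6*(-98)⁴) = 1730*(-625/6*92236816) = 1730*(-28824005000/3) = -49865528650000/3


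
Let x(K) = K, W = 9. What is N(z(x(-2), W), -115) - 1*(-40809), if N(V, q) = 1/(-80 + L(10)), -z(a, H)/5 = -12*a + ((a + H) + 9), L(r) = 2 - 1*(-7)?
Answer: 2897438/71 ≈ 40809.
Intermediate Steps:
L(r) = 9 (L(r) = 2 + 7 = 9)
z(a, H) = -45 - 5*H + 55*a (z(a, H) = -5*(-12*a + ((a + H) + 9)) = -5*(-12*a + ((H + a) + 9)) = -5*(-12*a + (9 + H + a)) = -5*(9 + H - 11*a) = -45 - 5*H + 55*a)
N(V, q) = -1/71 (N(V, q) = 1/(-80 + 9) = 1/(-71) = -1/71)
N(z(x(-2), W), -115) - 1*(-40809) = -1/71 - 1*(-40809) = -1/71 + 40809 = 2897438/71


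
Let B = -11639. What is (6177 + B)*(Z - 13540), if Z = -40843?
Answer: 297039946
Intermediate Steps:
(6177 + B)*(Z - 13540) = (6177 - 11639)*(-40843 - 13540) = -5462*(-54383) = 297039946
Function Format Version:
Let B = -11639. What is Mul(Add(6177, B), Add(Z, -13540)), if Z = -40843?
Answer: 297039946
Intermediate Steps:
Mul(Add(6177, B), Add(Z, -13540)) = Mul(Add(6177, -11639), Add(-40843, -13540)) = Mul(-5462, -54383) = 297039946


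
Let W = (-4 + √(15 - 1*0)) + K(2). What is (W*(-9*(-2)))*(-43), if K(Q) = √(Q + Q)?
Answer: 1548 - 774*√15 ≈ -1449.7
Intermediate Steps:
K(Q) = √2*√Q (K(Q) = √(2*Q) = √2*√Q)
W = -2 + √15 (W = (-4 + √(15 - 1*0)) + √2*√2 = (-4 + √(15 + 0)) + 2 = (-4 + √15) + 2 = -2 + √15 ≈ 1.8730)
(W*(-9*(-2)))*(-43) = ((-2 + √15)*(-9*(-2)))*(-43) = ((-2 + √15)*18)*(-43) = (-36 + 18*√15)*(-43) = 1548 - 774*√15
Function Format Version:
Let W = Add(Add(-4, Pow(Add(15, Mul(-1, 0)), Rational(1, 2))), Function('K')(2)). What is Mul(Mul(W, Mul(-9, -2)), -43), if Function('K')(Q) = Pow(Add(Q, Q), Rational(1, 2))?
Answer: Add(1548, Mul(-774, Pow(15, Rational(1, 2)))) ≈ -1449.7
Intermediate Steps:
Function('K')(Q) = Mul(Pow(2, Rational(1, 2)), Pow(Q, Rational(1, 2))) (Function('K')(Q) = Pow(Mul(2, Q), Rational(1, 2)) = Mul(Pow(2, Rational(1, 2)), Pow(Q, Rational(1, 2))))
W = Add(-2, Pow(15, Rational(1, 2))) (W = Add(Add(-4, Pow(Add(15, Mul(-1, 0)), Rational(1, 2))), Mul(Pow(2, Rational(1, 2)), Pow(2, Rational(1, 2)))) = Add(Add(-4, Pow(Add(15, 0), Rational(1, 2))), 2) = Add(Add(-4, Pow(15, Rational(1, 2))), 2) = Add(-2, Pow(15, Rational(1, 2))) ≈ 1.8730)
Mul(Mul(W, Mul(-9, -2)), -43) = Mul(Mul(Add(-2, Pow(15, Rational(1, 2))), Mul(-9, -2)), -43) = Mul(Mul(Add(-2, Pow(15, Rational(1, 2))), 18), -43) = Mul(Add(-36, Mul(18, Pow(15, Rational(1, 2)))), -43) = Add(1548, Mul(-774, Pow(15, Rational(1, 2))))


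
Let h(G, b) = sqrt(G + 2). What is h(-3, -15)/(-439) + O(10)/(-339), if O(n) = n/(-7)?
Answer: 10/2373 - I/439 ≈ 0.0042141 - 0.0022779*I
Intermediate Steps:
O(n) = -n/7 (O(n) = n*(-1/7) = -n/7)
h(G, b) = sqrt(2 + G)
h(-3, -15)/(-439) + O(10)/(-339) = sqrt(2 - 3)/(-439) - 1/7*10/(-339) = sqrt(-1)*(-1/439) - 10/7*(-1/339) = I*(-1/439) + 10/2373 = -I/439 + 10/2373 = 10/2373 - I/439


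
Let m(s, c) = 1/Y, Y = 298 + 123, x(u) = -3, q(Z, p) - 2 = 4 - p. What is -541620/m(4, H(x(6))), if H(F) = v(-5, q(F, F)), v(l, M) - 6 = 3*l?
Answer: -228022020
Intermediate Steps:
q(Z, p) = 6 - p (q(Z, p) = 2 + (4 - p) = 6 - p)
v(l, M) = 6 + 3*l
Y = 421
H(F) = -9 (H(F) = 6 + 3*(-5) = 6 - 15 = -9)
m(s, c) = 1/421
-541620/m(4, H(x(6))) = -541620/1/421 = -541620*421 = -228022020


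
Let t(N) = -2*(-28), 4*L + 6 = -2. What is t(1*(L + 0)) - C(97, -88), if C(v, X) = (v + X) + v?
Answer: -50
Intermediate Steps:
L = -2 (L = -3/2 + (¼)*(-2) = -3/2 - ½ = -2)
C(v, X) = X + 2*v (C(v, X) = (X + v) + v = X + 2*v)
t(N) = 56
t(1*(L + 0)) - C(97, -88) = 56 - (-88 + 2*97) = 56 - (-88 + 194) = 56 - 1*106 = 56 - 106 = -50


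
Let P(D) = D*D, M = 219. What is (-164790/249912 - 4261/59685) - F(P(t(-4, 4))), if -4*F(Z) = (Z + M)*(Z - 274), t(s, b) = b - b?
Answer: -1381316297301/92074060 ≈ -15002.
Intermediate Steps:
t(s, b) = 0
P(D) = D**2
F(Z) = -(-274 + Z)*(219 + Z)/4 (F(Z) = -(Z + 219)*(Z - 274)/4 = -(219 + Z)*(-274 + Z)/4 = -(-274 + Z)*(219 + Z)/4)
(-164790/249912 - 4261/59685) - F(P(t(-4, 4))) = (-164790/249912 - 4261/59685) - (30003/2 - (0**2)**2/4 + (55/4)*0**2) = (-164790*1/249912 - 4261*1/59685) - (30003/2 - 1/4*0**2 + (55/4)*0) = (-9155/13884 - 4261/59685) - (30003/2 - 1/4*0 + 0) = -67286211/92074060 - (30003/2 + 0 + 0) = -67286211/92074060 - 1*30003/2 = -67286211/92074060 - 30003/2 = -1381316297301/92074060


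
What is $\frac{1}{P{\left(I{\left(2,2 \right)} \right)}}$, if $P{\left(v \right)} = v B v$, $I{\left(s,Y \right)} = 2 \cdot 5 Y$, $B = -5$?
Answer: $- \frac{1}{2000} \approx -0.0005$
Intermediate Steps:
$I{\left(s,Y \right)} = 10 Y$
$P{\left(v \right)} = - 5 v^{2}$ ($P{\left(v \right)} = v \left(-5\right) v = - 5 v v = - 5 v^{2}$)
$\frac{1}{P{\left(I{\left(2,2 \right)} \right)}} = \frac{1}{\left(-5\right) \left(10 \cdot 2\right)^{2}} = \frac{1}{\left(-5\right) 20^{2}} = \frac{1}{\left(-5\right) 400} = \frac{1}{-2000} = - \frac{1}{2000}$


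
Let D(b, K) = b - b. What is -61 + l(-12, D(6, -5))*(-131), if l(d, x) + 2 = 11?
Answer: -1240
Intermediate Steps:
D(b, K) = 0
l(d, x) = 9 (l(d, x) = -2 + 11 = 9)
-61 + l(-12, D(6, -5))*(-131) = -61 + 9*(-131) = -61 - 1179 = -1240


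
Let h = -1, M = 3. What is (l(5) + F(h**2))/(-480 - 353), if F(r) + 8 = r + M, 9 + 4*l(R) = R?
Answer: 5/833 ≈ 0.0060024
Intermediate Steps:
l(R) = -9/4 + R/4
F(r) = -5 + r (F(r) = -8 + (r + 3) = -8 + (3 + r) = -5 + r)
(l(5) + F(h**2))/(-480 - 353) = ((-9/4 + (1/4)*5) + (-5 + (-1)**2))/(-480 - 353) = ((-9/4 + 5/4) + (-5 + 1))/(-833) = (-1 - 4)*(-1/833) = -5*(-1/833) = 5/833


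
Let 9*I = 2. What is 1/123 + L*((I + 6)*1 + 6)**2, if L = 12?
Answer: 1984409/1107 ≈ 1792.6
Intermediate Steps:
I = 2/9 (I = (1/9)*2 = 2/9 ≈ 0.22222)
1/123 + L*((I + 6)*1 + 6)**2 = 1/123 + 12*((2/9 + 6)*1 + 6)**2 = 1/123 + 12*((56/9)*1 + 6)**2 = 1/123 + 12*(56/9 + 6)**2 = 1/123 + 12*(110/9)**2 = 1/123 + 12*(12100/81) = 1/123 + 48400/27 = 1984409/1107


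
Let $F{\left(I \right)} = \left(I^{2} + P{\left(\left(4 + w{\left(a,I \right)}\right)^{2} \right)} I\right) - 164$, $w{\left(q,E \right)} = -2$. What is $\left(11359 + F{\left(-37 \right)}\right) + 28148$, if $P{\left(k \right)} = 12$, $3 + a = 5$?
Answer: $40268$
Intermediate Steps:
$a = 2$ ($a = -3 + 5 = 2$)
$F{\left(I \right)} = -164 + I^{2} + 12 I$ ($F{\left(I \right)} = \left(I^{2} + 12 I\right) - 164 = -164 + I^{2} + 12 I$)
$\left(11359 + F{\left(-37 \right)}\right) + 28148 = \left(11359 + \left(-164 + \left(-37\right)^{2} + 12 \left(-37\right)\right)\right) + 28148 = \left(11359 - -761\right) + 28148 = \left(11359 + 761\right) + 28148 = 12120 + 28148 = 40268$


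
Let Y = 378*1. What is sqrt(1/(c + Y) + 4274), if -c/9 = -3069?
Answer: sqrt(372286298697)/9333 ≈ 65.376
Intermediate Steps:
c = 27621 (c = -9*(-3069) = 27621)
Y = 378
sqrt(1/(c + Y) + 4274) = sqrt(1/(27621 + 378) + 4274) = sqrt(1/27999 + 4274) = sqrt(119667727/27999) = sqrt(372286298697)/9333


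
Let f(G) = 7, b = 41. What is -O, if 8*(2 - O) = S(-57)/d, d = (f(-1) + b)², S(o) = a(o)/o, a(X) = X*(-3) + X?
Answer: -18433/9216 ≈ -2.0001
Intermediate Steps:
a(X) = -2*X (a(X) = -3*X + X = -2*X)
S(o) = -2 (S(o) = (-2*o)/o = -2)
d = 2304 (d = (7 + 41)² = 48² = 2304)
O = 18433/9216 (O = 2 - (-1)/(4*2304) = 2 - ⅛*(-1/1152) = 2 + 1/9216 = 18433/9216 ≈ 2.0001)
-O = -1*18433/9216 = -18433/9216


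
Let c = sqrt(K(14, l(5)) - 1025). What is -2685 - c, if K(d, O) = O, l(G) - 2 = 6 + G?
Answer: -2685 - 2*I*sqrt(253) ≈ -2685.0 - 31.812*I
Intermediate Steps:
l(G) = 8 + G (l(G) = 2 + (6 + G) = 8 + G)
c = 2*I*sqrt(253) (c = sqrt((8 + 5) - 1025) = sqrt(13 - 1025) = sqrt(-1012) = 2*I*sqrt(253) ≈ 31.812*I)
-2685 - c = -2685 - 2*I*sqrt(253)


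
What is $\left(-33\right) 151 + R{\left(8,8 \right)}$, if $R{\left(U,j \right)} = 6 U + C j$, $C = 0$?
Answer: $-4935$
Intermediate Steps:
$R{\left(U,j \right)} = 6 U$ ($R{\left(U,j \right)} = 6 U + 0 j = 6 U + 0 = 6 U$)
$\left(-33\right) 151 + R{\left(8,8 \right)} = \left(-33\right) 151 + 6 \cdot 8 = -4983 + 48 = -4935$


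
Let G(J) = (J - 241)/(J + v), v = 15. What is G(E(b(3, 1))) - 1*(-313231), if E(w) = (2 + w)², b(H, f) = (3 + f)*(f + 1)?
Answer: 36021424/115 ≈ 3.1323e+5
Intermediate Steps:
b(H, f) = (1 + f)*(3 + f) (b(H, f) = (3 + f)*(1 + f) = (1 + f)*(3 + f))
G(J) = (-241 + J)/(15 + J) (G(J) = (J - 241)/(J + 15) = (-241 + J)/(15 + J))
G(E(b(3, 1))) - 1*(-313231) = (-241 + (2 + (3 + 1² + 4*1))²)/(15 + (2 + (3 + 1² + 4*1))²) - 1*(-313231) = (-241 + (2 + (3 + 1 + 4))²)/(15 + (2 + (3 + 1 + 4))²) + 313231 = (-241 + (2 + 8)²)/(15 + (2 + 8)²) + 313231 = (-241 + 10²)/(15 + 10²) + 313231 = (-241 + 100)/(15 + 100) + 313231 = -141/115 + 313231 = 36021424/115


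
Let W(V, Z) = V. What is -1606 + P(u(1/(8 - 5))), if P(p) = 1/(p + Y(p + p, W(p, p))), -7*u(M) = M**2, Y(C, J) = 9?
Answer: -908933/566 ≈ -1605.9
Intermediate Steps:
u(M) = -M**2/7
P(p) = 1/(9 + p) (P(p) = 1/(p + 9) = 1/(9 + p))
-1606 + P(u(1/(8 - 5))) = -1606 + 1/(9 - 1/(7*(8 - 5)**2)) = -1606 + 1/(9 - (1/3)**2/7) = -1606 + 1/(9 - 1/7*1/9) = -1606 + 1/(9 - 1/63) = -1606 + 1/(566/63) = -1606 + 63/566 = -908933/566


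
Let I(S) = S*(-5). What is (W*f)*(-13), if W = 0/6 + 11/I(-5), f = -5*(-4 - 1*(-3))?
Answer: -143/5 ≈ -28.600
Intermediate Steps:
I(S) = -5*S
f = 5 (f = -5*(-4 + 3) = -5*(-1) = 5)
W = 11/25 (W = 0/6 + 11/((-5*(-5))) = 0*(⅙) + 11/25 = 0 + 11*(1/25) = 0 + 11/25 = 11/25 ≈ 0.44000)
(W*f)*(-13) = ((11/25)*5)*(-13) = (11/5)*(-13) = -143/5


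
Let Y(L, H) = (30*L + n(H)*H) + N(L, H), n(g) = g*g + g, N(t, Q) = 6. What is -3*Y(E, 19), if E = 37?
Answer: -25008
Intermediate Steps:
n(g) = g + g² (n(g) = g² + g = g + g²)
Y(L, H) = 6 + 30*L + H²*(1 + H) (Y(L, H) = (30*L + (H*(1 + H))*H) + 6 = (30*L + H²*(1 + H)) + 6 = 6 + 30*L + H²*(1 + H))
-3*Y(E, 19) = -3*(6 + 30*37 + 19²*(1 + 19)) = -3*(6 + 1110 + 361*20) = -3*(6 + 1110 + 7220) = -3*8336 = -25008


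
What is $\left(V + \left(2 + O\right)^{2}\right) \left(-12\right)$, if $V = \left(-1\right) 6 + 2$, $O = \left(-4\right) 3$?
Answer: $-1152$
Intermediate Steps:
$O = -12$
$V = -4$ ($V = -6 + 2 = -4$)
$\left(V + \left(2 + O\right)^{2}\right) \left(-12\right) = \left(-4 + \left(2 - 12\right)^{2}\right) \left(-12\right) = \left(-4 + \left(-10\right)^{2}\right) \left(-12\right) = \left(-4 + 100\right) \left(-12\right) = 96 \left(-12\right) = -1152$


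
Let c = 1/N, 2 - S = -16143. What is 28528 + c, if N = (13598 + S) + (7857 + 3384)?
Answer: 1169191553/40984 ≈ 28528.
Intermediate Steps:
S = 16145 (S = 2 - 1*(-16143) = 2 + 16143 = 16145)
N = 40984 (N = (13598 + 16145) + (7857 + 3384) = 29743 + 11241 = 40984)
c = 1/40984 ≈ 2.4400e-5
28528 + c = 28528 + 1/40984 = 1169191553/40984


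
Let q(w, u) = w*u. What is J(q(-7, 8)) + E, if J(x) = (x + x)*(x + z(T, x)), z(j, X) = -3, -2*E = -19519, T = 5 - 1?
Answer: 32735/2 ≈ 16368.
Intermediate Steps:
T = 4
E = 19519/2 (E = -½*(-19519) = 19519/2 ≈ 9759.5)
q(w, u) = u*w
J(x) = 2*x*(-3 + x) (J(x) = (x + x)*(x - 3) = (2*x)*(-3 + x) = 2*x*(-3 + x))
J(q(-7, 8)) + E = 2*(8*(-7))*(-3 + 8*(-7)) + 19519/2 = 2*(-56)*(-3 - 56) + 19519/2 = 2*(-56)*(-59) + 19519/2 = 6608 + 19519/2 = 32735/2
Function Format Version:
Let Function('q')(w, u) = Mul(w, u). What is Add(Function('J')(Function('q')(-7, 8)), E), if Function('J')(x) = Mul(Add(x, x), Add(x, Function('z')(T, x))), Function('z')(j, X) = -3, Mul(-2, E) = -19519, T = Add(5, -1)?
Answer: Rational(32735, 2) ≈ 16368.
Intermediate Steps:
T = 4
E = Rational(19519, 2) (E = Mul(Rational(-1, 2), -19519) = Rational(19519, 2) ≈ 9759.5)
Function('q')(w, u) = Mul(u, w)
Function('J')(x) = Mul(2, x, Add(-3, x)) (Function('J')(x) = Mul(Add(x, x), Add(x, -3)) = Mul(Mul(2, x), Add(-3, x)) = Mul(2, x, Add(-3, x)))
Add(Function('J')(Function('q')(-7, 8)), E) = Add(Mul(2, Mul(8, -7), Add(-3, Mul(8, -7))), Rational(19519, 2)) = Add(Mul(2, -56, Add(-3, -56)), Rational(19519, 2)) = Add(Mul(2, -56, -59), Rational(19519, 2)) = Add(6608, Rational(19519, 2)) = Rational(32735, 2)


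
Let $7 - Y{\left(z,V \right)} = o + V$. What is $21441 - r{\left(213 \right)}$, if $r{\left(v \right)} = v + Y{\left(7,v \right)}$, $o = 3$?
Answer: $21437$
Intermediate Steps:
$Y{\left(z,V \right)} = 4 - V$ ($Y{\left(z,V \right)} = 7 - \left(3 + V\right) = 4 - V$)
$r{\left(v \right)} = 4$ ($r{\left(v \right)} = v - \left(-4 + v\right) = 4$)
$21441 - r{\left(213 \right)} = 21441 - 4 = 21437$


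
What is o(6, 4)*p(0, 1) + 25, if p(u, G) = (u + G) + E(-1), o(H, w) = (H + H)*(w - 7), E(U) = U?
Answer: 25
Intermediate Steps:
o(H, w) = 2*H*(-7 + w) (o(H, w) = (2*H)*(-7 + w) = 2*H*(-7 + w))
p(u, G) = -1 + G + u (p(u, G) = (u + G) - 1 = (G + u) - 1 = -1 + G + u)
o(6, 4)*p(0, 1) + 25 = (2*6*(-7 + 4))*(-1 + 1 + 0) + 25 = (2*6*(-3))*0 + 25 = -36*0 + 25 = 0 + 25 = 25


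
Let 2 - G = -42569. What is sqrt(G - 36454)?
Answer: sqrt(6117) ≈ 78.211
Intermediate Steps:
G = 42571 (G = 2 - 1*(-42569) = 2 + 42569 = 42571)
sqrt(G - 36454) = sqrt(42571 - 36454) = sqrt(6117)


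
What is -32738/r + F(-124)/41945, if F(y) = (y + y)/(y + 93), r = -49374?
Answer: 686795201/1035496215 ≈ 0.66325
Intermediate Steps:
F(y) = 2*y/(93 + y) (F(y) = (2*y)/(93 + y) = 2*y/(93 + y))
-32738/r + F(-124)/41945 = -32738/(-49374) + (2*(-124)/(93 - 124))/41945 = -32738*(-1/49374) + (2*(-124)/(-31))*(1/41945) = 16369/24687 + (2*(-124)*(-1/31))*(1/41945) = 16369/24687 + 8*(1/41945) = 16369/24687 + 8/41945 = 686795201/1035496215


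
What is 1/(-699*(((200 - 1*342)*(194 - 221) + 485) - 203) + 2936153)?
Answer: 1/59069 ≈ 1.6929e-5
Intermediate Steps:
1/(-699*(((200 - 1*342)*(194 - 221) + 485) - 203) + 2936153) = 1/(-699*(((200 - 342)*(-27) + 485) - 203) + 2936153) = 1/(-699*((-142*(-27) + 485) - 203) + 2936153) = 1/(-699*((3834 + 485) - 203) + 2936153) = 1/(-699*(4319 - 203) + 2936153) = 1/(-699*4116 + 2936153) = 1/(-2877084 + 2936153) = 1/59069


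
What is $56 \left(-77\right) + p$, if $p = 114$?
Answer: $-4198$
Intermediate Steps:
$56 \left(-77\right) + p = 56 \left(-77\right) + 114 = -4312 + 114 = -4198$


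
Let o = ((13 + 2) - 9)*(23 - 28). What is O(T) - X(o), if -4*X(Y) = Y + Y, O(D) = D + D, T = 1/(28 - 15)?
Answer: -193/13 ≈ -14.846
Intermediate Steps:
T = 1/13 ≈ 0.076923
O(D) = 2*D
o = -30 (o = (15 - 9)*(-5) = 6*(-5) = -30)
X(Y) = -Y/2 (X(Y) = -(Y + Y)/4 = -Y/2)
O(T) - X(o) = 2*(1/13) - (-1)*(-30)/2 = 2/13 - 1*15 = 2/13 - 15 = -193/13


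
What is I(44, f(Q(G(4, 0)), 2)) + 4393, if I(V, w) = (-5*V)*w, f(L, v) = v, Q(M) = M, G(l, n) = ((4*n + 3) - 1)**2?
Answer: 3953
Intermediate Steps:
G(l, n) = (2 + 4*n)**2 (G(l, n) = ((3 + 4*n) - 1)**2 = (2 + 4*n)**2)
I(V, w) = -5*V*w
I(44, f(Q(G(4, 0)), 2)) + 4393 = -5*44*2 + 4393 = -440 + 4393 = 3953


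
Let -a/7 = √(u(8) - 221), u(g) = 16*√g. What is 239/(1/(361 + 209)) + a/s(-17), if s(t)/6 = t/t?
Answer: 136230 - 7*√(-221 + 32*√2)/6 ≈ 1.3623e+5 - 15.466*I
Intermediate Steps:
s(t) = 6 (s(t) = 6*(t/t) = 6*1 = 6)
a = -7*√(-221 + 32*√2) (a = -7*√(16*√8 - 221) = -7*√(16*(2*√2) - 221) = -7*√(32*√2 - 221) = -7*√(-221 + 32*√2) ≈ -92.798*I)
239/(1/(361 + 209)) + a/s(-17) = 239/(1/(361 + 209)) - 7*I*√(221 - 32*√2)/6 = 239/(1/570) - 7*I*√(221 - 32*√2)*(⅙) = 239/(1/570) - 7*I*√(221 - 32*√2)/6 = 239*570 - 7*I*√(221 - 32*√2)/6 = 136230 - 7*I*√(221 - 32*√2)/6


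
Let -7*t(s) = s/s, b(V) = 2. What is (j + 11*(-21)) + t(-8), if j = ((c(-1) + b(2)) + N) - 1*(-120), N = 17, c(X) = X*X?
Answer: -638/7 ≈ -91.143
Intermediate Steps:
c(X) = X**2
j = 140 (j = (((-1)**2 + 2) + 17) - 1*(-120) = ((1 + 2) + 17) + 120 = (3 + 17) + 120 = 20 + 120 = 140)
t(s) = -1/7 (t(s) = -s/(7*s) = -1/7*1 = -1/7)
(j + 11*(-21)) + t(-8) = (140 + 11*(-21)) - 1/7 = (140 - 231) - 1/7 = -91 - 1/7 = -638/7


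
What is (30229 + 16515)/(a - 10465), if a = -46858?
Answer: -46744/57323 ≈ -0.81545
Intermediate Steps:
(30229 + 16515)/(a - 10465) = (30229 + 16515)/(-46858 - 10465) = 46744/(-57323) = 46744*(-1/57323) = -46744/57323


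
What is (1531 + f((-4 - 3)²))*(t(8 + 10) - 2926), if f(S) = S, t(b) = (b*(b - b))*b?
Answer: -4623080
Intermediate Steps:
t(b) = 0 (t(b) = (b*0)*b = 0*b = 0)
(1531 + f((-4 - 3)²))*(t(8 + 10) - 2926) = (1531 + (-4 - 3)²)*(0 - 2926) = (1531 + (-7)²)*(-2926) = (1531 + 49)*(-2926) = 1580*(-2926) = -4623080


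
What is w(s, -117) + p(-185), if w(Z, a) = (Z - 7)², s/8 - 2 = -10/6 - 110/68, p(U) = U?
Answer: 294976/2601 ≈ 113.41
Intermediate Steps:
s = -524/51 (s = 16 + 8*(-10/6 - 110/68) = 16 + 8*(-10*⅙ - 110*1/68) = 16 + 8*(-5/3 - 55/34) = 16 + 8*(-335/102) = 16 - 1340/51 = -524/51 ≈ -10.275)
w(Z, a) = (-7 + Z)²
w(s, -117) + p(-185) = (-7 - 524/51)² - 185 = (-881/51)² - 185 = 776161/2601 - 185 = 294976/2601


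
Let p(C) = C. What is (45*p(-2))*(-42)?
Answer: 3780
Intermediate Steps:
(45*p(-2))*(-42) = (45*(-2))*(-42) = -90*(-42) = 3780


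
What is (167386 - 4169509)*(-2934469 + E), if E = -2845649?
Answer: 23132743190514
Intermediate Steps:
(167386 - 4169509)*(-2934469 + E) = (167386 - 4169509)*(-2934469 - 2845649) = -4002123*(-5780118) = 23132743190514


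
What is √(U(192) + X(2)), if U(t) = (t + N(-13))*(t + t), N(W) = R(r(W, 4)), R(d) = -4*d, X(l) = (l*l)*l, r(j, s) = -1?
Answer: 194*√2 ≈ 274.36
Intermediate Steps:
X(l) = l³ (X(l) = l²*l = l³)
N(W) = 4 (N(W) = -4*(-1) = 4)
U(t) = 2*t*(4 + t) (U(t) = (t + 4)*(t + t) = (4 + t)*(2*t) = 2*t*(4 + t))
√(U(192) + X(2)) = √(2*192*(4 + 192) + 2³) = √(2*192*196 + 8) = √(75264 + 8) = √75272 = 194*√2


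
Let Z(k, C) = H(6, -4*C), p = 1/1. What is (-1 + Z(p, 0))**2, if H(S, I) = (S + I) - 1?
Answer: 16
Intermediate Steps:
p = 1
H(S, I) = -1 + I + S (H(S, I) = (I + S) - 1 = -1 + I + S)
Z(k, C) = 5 - 4*C (Z(k, C) = -1 - 4*C + 6 = 5 - 4*C)
(-1 + Z(p, 0))**2 = (-1 + (5 - 4*0))**2 = (-1 + (5 + 0))**2 = (-1 + 5)**2 = 4**2 = 16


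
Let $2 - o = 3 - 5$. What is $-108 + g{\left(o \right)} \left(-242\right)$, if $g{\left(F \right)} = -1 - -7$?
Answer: $-1560$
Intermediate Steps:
$o = 4$ ($o = 2 - \left(3 - 5\right) = 2 - -2 = 2 + 2 = 4$)
$g{\left(F \right)} = 6$ ($g{\left(F \right)} = -1 + 7 = 6$)
$-108 + g{\left(o \right)} \left(-242\right) = -108 + 6 \left(-242\right) = -108 - 1452 = -1560$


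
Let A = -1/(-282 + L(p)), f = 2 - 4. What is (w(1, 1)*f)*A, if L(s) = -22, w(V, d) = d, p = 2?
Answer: -1/152 ≈ -0.0065789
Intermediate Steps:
f = -2
A = 1/304 (A = -1/(-282 - 22) = -1/(-304) = -1*(-1/304) = 1/304 ≈ 0.0032895)
(w(1, 1)*f)*A = (1*(-2))*(1/304) = -2*1/304 = -1/152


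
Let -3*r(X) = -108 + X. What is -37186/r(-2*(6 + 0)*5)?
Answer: -18593/28 ≈ -664.04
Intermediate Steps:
r(X) = 36 - X/3 (r(X) = -(-108 + X)/3 = 36 - X/3)
-37186/r(-2*(6 + 0)*5) = -37186/(36 - (-2*(6 + 0))*5/3) = -37186/(36 - (-2*6)*5/3) = -37186/(36 - (-4)*5) = -37186/(36 - ⅓*(-60)) = -37186/(36 + 20) = -37186/56 = -37186*1/56 = -18593/28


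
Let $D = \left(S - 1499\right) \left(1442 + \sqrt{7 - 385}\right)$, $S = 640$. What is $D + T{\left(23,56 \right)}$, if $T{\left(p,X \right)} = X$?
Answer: $-1238622 - 2577 i \sqrt{42} \approx -1.2386 \cdot 10^{6} - 16701.0 i$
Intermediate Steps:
$D = -1238678 - 2577 i \sqrt{42}$ ($D = \left(640 - 1499\right) \left(1442 + \sqrt{7 - 385}\right) = - 859 \left(1442 + \sqrt{-378}\right) = - 859 \left(1442 + 3 i \sqrt{42}\right) = -1238678 - 2577 i \sqrt{42} \approx -1.2387 \cdot 10^{6} - 16701.0 i$)
$D + T{\left(23,56 \right)} = \left(-1238678 - 2577 i \sqrt{42}\right) + 56 = -1238622 - 2577 i \sqrt{42}$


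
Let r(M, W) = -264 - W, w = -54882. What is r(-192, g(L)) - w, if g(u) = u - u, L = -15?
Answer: 54618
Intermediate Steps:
g(u) = 0
r(-192, g(L)) - w = (-264 - 1*0) - 1*(-54882) = (-264 + 0) + 54882 = -264 + 54882 = 54618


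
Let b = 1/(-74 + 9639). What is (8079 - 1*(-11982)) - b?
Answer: 191883464/9565 ≈ 20061.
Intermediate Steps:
b = 1/9565 ≈ 0.00010455
(8079 - 1*(-11982)) - b = (8079 - 1*(-11982)) - 1*1/9565 = (8079 + 11982) - 1/9565 = 20061 - 1/9565 = 191883464/9565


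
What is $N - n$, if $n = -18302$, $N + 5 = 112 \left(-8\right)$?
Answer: $17401$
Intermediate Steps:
$N = -901$ ($N = -5 + 112 \left(-8\right) = -5 - 896 = -901$)
$N - n = -901 - -18302 = -901 + 18302 = 17401$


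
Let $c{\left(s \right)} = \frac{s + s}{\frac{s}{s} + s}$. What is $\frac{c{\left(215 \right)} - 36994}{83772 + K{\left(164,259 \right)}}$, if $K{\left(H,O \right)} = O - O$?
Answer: $- \frac{3995137}{9047376} \approx -0.44158$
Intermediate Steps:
$c{\left(s \right)} = \frac{2 s}{1 + s}$
$K{\left(H,O \right)} = 0$
$\frac{c{\left(215 \right)} - 36994}{83772 + K{\left(164,259 \right)}} = \frac{2 \cdot 215 \frac{1}{1 + 215} - 36994}{83772 + 0} = \frac{2 \cdot 215 \cdot \frac{1}{216} - 36994}{83772} = \left(2 \cdot 215 \cdot \frac{1}{216} - 36994\right) \frac{1}{83772} = \left(\frac{215}{108} - 36994\right) \frac{1}{83772} = \left(- \frac{3995137}{108}\right) \frac{1}{83772} = - \frac{3995137}{9047376}$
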